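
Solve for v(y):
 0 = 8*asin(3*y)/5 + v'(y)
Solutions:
 v(y) = C1 - 8*y*asin(3*y)/5 - 8*sqrt(1 - 9*y^2)/15


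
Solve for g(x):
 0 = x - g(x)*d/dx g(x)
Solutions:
 g(x) = -sqrt(C1 + x^2)
 g(x) = sqrt(C1 + x^2)


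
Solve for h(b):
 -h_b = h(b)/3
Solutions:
 h(b) = C1*exp(-b/3)


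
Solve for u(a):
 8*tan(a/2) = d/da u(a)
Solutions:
 u(a) = C1 - 16*log(cos(a/2))


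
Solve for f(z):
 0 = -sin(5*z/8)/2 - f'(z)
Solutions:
 f(z) = C1 + 4*cos(5*z/8)/5


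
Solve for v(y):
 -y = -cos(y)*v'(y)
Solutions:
 v(y) = C1 + Integral(y/cos(y), y)


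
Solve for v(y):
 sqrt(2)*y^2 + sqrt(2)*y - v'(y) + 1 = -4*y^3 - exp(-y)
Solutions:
 v(y) = C1 + y^4 + sqrt(2)*y^3/3 + sqrt(2)*y^2/2 + y - exp(-y)


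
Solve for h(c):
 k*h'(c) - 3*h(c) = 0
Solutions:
 h(c) = C1*exp(3*c/k)


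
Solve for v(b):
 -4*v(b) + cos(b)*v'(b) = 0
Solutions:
 v(b) = C1*(sin(b)^2 + 2*sin(b) + 1)/(sin(b)^2 - 2*sin(b) + 1)


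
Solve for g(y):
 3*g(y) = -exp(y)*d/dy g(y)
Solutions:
 g(y) = C1*exp(3*exp(-y))


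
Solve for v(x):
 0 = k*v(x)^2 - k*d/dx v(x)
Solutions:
 v(x) = -1/(C1 + x)


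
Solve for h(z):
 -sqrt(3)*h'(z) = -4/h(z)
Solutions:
 h(z) = -sqrt(C1 + 24*sqrt(3)*z)/3
 h(z) = sqrt(C1 + 24*sqrt(3)*z)/3


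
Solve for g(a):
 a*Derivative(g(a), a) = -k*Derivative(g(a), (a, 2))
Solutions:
 g(a) = C1 + C2*sqrt(k)*erf(sqrt(2)*a*sqrt(1/k)/2)


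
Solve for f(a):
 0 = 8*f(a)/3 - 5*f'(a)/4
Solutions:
 f(a) = C1*exp(32*a/15)


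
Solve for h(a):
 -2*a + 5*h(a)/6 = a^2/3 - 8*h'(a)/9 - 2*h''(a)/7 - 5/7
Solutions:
 h(a) = 2*a^2/5 + 116*a/75 + (C1*sin(sqrt(161)*a/18) + C2*cos(sqrt(161)*a/18))*exp(-14*a/9) - 21902/7875


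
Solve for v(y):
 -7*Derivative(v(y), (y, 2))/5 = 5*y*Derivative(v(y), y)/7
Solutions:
 v(y) = C1 + C2*erf(5*sqrt(2)*y/14)


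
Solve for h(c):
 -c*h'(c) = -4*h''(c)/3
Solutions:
 h(c) = C1 + C2*erfi(sqrt(6)*c/4)


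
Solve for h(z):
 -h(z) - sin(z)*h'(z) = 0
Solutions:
 h(z) = C1*sqrt(cos(z) + 1)/sqrt(cos(z) - 1)


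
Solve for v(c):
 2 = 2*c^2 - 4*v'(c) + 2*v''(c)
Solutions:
 v(c) = C1 + C2*exp(2*c) + c^3/6 + c^2/4 - c/4


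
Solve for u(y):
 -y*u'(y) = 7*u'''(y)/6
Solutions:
 u(y) = C1 + Integral(C2*airyai(-6^(1/3)*7^(2/3)*y/7) + C3*airybi(-6^(1/3)*7^(2/3)*y/7), y)


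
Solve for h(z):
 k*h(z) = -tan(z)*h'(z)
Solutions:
 h(z) = C1*exp(-k*log(sin(z)))


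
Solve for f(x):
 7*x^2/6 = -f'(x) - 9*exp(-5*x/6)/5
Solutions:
 f(x) = C1 - 7*x^3/18 + 54*exp(-5*x/6)/25


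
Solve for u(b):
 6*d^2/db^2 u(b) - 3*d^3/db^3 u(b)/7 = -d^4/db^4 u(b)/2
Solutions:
 u(b) = C1 + C2*b + (C3*sin(sqrt(579)*b/7) + C4*cos(sqrt(579)*b/7))*exp(3*b/7)


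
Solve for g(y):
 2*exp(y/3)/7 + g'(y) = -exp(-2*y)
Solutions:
 g(y) = C1 - 6*exp(y/3)/7 + exp(-2*y)/2


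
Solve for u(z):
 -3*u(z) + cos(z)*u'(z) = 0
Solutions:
 u(z) = C1*(sin(z) + 1)^(3/2)/(sin(z) - 1)^(3/2)


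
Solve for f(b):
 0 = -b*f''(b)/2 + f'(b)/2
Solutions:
 f(b) = C1 + C2*b^2


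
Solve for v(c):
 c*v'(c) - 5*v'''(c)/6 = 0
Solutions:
 v(c) = C1 + Integral(C2*airyai(5^(2/3)*6^(1/3)*c/5) + C3*airybi(5^(2/3)*6^(1/3)*c/5), c)


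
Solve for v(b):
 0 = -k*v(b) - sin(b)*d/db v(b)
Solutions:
 v(b) = C1*exp(k*(-log(cos(b) - 1) + log(cos(b) + 1))/2)


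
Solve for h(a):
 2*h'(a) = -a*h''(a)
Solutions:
 h(a) = C1 + C2/a


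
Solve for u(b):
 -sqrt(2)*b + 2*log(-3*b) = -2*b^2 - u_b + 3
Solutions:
 u(b) = C1 - 2*b^3/3 + sqrt(2)*b^2/2 - 2*b*log(-b) + b*(5 - 2*log(3))


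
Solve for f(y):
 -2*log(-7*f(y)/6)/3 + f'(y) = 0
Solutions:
 -3*Integral(1/(log(-_y) - log(6) + log(7)), (_y, f(y)))/2 = C1 - y


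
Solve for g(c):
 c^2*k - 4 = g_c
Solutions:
 g(c) = C1 + c^3*k/3 - 4*c


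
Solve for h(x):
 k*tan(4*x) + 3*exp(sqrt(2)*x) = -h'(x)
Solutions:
 h(x) = C1 + k*log(cos(4*x))/4 - 3*sqrt(2)*exp(sqrt(2)*x)/2


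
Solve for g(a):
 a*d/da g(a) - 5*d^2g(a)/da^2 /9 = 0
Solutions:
 g(a) = C1 + C2*erfi(3*sqrt(10)*a/10)


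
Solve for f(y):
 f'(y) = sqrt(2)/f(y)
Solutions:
 f(y) = -sqrt(C1 + 2*sqrt(2)*y)
 f(y) = sqrt(C1 + 2*sqrt(2)*y)


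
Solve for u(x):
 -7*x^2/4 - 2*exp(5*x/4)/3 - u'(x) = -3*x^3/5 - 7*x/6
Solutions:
 u(x) = C1 + 3*x^4/20 - 7*x^3/12 + 7*x^2/12 - 8*exp(5*x/4)/15


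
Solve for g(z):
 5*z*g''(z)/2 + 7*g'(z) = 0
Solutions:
 g(z) = C1 + C2/z^(9/5)


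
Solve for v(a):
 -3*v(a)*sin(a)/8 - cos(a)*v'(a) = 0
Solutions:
 v(a) = C1*cos(a)^(3/8)


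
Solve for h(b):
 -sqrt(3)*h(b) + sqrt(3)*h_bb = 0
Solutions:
 h(b) = C1*exp(-b) + C2*exp(b)


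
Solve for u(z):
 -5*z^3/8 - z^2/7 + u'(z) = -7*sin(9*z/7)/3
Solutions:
 u(z) = C1 + 5*z^4/32 + z^3/21 + 49*cos(9*z/7)/27


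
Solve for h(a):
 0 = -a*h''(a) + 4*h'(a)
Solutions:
 h(a) = C1 + C2*a^5


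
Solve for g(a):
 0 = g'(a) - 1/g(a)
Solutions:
 g(a) = -sqrt(C1 + 2*a)
 g(a) = sqrt(C1 + 2*a)


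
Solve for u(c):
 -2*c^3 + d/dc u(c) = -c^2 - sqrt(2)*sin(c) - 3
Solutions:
 u(c) = C1 + c^4/2 - c^3/3 - 3*c + sqrt(2)*cos(c)


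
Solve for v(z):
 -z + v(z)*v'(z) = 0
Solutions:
 v(z) = -sqrt(C1 + z^2)
 v(z) = sqrt(C1 + z^2)


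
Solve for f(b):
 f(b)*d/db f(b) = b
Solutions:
 f(b) = -sqrt(C1 + b^2)
 f(b) = sqrt(C1 + b^2)


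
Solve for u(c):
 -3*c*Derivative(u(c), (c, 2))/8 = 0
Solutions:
 u(c) = C1 + C2*c


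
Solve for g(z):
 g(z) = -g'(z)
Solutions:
 g(z) = C1*exp(-z)


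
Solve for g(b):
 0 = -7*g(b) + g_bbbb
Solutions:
 g(b) = C1*exp(-7^(1/4)*b) + C2*exp(7^(1/4)*b) + C3*sin(7^(1/4)*b) + C4*cos(7^(1/4)*b)


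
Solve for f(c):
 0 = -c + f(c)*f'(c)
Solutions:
 f(c) = -sqrt(C1 + c^2)
 f(c) = sqrt(C1 + c^2)


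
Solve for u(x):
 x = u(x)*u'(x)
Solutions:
 u(x) = -sqrt(C1 + x^2)
 u(x) = sqrt(C1 + x^2)


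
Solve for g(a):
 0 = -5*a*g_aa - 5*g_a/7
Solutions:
 g(a) = C1 + C2*a^(6/7)


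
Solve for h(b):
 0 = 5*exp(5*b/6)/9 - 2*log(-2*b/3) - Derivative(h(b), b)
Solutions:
 h(b) = C1 - 2*b*log(-b) + 2*b*(-log(2) + 1 + log(3)) + 2*exp(5*b/6)/3


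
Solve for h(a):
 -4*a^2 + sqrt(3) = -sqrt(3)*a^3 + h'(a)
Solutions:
 h(a) = C1 + sqrt(3)*a^4/4 - 4*a^3/3 + sqrt(3)*a


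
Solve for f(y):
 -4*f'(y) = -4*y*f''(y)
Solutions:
 f(y) = C1 + C2*y^2


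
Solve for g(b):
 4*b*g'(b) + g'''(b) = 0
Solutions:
 g(b) = C1 + Integral(C2*airyai(-2^(2/3)*b) + C3*airybi(-2^(2/3)*b), b)


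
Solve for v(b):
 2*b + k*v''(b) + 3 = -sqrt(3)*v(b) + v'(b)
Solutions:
 v(b) = C1*exp(b*(1 - sqrt(-4*sqrt(3)*k + 1))/(2*k)) + C2*exp(b*(sqrt(-4*sqrt(3)*k + 1) + 1)/(2*k)) - 2*sqrt(3)*b/3 - sqrt(3) - 2/3


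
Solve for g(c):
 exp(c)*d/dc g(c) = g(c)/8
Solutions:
 g(c) = C1*exp(-exp(-c)/8)


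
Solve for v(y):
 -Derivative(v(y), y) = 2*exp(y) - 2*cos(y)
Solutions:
 v(y) = C1 - 2*exp(y) + 2*sin(y)


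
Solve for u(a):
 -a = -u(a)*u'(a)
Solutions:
 u(a) = -sqrt(C1 + a^2)
 u(a) = sqrt(C1 + a^2)


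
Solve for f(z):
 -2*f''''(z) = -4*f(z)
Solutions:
 f(z) = C1*exp(-2^(1/4)*z) + C2*exp(2^(1/4)*z) + C3*sin(2^(1/4)*z) + C4*cos(2^(1/4)*z)


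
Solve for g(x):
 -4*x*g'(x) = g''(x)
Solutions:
 g(x) = C1 + C2*erf(sqrt(2)*x)


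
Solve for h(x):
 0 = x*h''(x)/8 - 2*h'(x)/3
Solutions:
 h(x) = C1 + C2*x^(19/3)


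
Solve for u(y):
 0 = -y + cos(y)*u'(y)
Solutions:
 u(y) = C1 + Integral(y/cos(y), y)


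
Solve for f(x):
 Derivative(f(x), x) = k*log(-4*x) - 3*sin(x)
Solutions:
 f(x) = C1 + k*x*(log(-x) - 1) + 2*k*x*log(2) + 3*cos(x)


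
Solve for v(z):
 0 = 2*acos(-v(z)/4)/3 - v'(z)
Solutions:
 Integral(1/acos(-_y/4), (_y, v(z))) = C1 + 2*z/3


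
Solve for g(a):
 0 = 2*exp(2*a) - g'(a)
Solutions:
 g(a) = C1 + exp(2*a)


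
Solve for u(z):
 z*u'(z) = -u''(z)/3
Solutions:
 u(z) = C1 + C2*erf(sqrt(6)*z/2)


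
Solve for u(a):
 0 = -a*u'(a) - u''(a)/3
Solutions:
 u(a) = C1 + C2*erf(sqrt(6)*a/2)


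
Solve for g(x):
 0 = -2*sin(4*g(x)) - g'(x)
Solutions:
 g(x) = -acos((-C1 - exp(16*x))/(C1 - exp(16*x)))/4 + pi/2
 g(x) = acos((-C1 - exp(16*x))/(C1 - exp(16*x)))/4


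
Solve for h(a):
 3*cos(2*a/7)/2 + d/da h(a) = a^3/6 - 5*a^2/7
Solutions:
 h(a) = C1 + a^4/24 - 5*a^3/21 - 21*sin(2*a/7)/4


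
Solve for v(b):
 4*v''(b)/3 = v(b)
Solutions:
 v(b) = C1*exp(-sqrt(3)*b/2) + C2*exp(sqrt(3)*b/2)


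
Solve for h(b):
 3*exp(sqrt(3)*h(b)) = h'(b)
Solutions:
 h(b) = sqrt(3)*(2*log(-1/(C1 + 3*b)) - log(3))/6


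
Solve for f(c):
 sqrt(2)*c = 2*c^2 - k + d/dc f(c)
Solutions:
 f(c) = C1 - 2*c^3/3 + sqrt(2)*c^2/2 + c*k


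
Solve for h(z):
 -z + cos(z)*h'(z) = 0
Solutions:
 h(z) = C1 + Integral(z/cos(z), z)


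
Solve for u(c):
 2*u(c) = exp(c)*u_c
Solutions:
 u(c) = C1*exp(-2*exp(-c))


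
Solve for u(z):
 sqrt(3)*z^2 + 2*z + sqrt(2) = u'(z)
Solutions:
 u(z) = C1 + sqrt(3)*z^3/3 + z^2 + sqrt(2)*z


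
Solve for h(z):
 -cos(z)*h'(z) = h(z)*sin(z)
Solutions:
 h(z) = C1*cos(z)


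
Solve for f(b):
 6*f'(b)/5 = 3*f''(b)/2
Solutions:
 f(b) = C1 + C2*exp(4*b/5)


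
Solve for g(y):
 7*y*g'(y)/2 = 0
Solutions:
 g(y) = C1


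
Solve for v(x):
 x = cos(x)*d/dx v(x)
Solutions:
 v(x) = C1 + Integral(x/cos(x), x)


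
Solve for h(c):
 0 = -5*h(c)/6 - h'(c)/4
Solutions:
 h(c) = C1*exp(-10*c/3)


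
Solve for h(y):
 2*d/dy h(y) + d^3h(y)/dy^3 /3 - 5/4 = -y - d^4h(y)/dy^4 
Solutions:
 h(y) = C1 + C2*exp(y*(-6 + (sqrt(731) + 730/27)^(-1/3) + 9*(sqrt(731) + 730/27)^(1/3))/54)*sin(sqrt(3)*y*(-9*(sqrt(731) + 730/27)^(1/3) + (sqrt(731) + 730/27)^(-1/3))/54) + C3*exp(y*(-6 + (sqrt(731) + 730/27)^(-1/3) + 9*(sqrt(731) + 730/27)^(1/3))/54)*cos(sqrt(3)*y*(-9*(sqrt(731) + 730/27)^(1/3) + (sqrt(731) + 730/27)^(-1/3))/54) + C4*exp(-y*((sqrt(731) + 730/27)^(-1/3) + 3 + 9*(sqrt(731) + 730/27)^(1/3))/27) - y^2/4 + 5*y/8


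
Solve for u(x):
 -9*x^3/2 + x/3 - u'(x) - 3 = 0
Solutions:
 u(x) = C1 - 9*x^4/8 + x^2/6 - 3*x


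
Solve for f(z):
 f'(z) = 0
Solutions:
 f(z) = C1


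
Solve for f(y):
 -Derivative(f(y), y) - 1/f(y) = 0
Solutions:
 f(y) = -sqrt(C1 - 2*y)
 f(y) = sqrt(C1 - 2*y)


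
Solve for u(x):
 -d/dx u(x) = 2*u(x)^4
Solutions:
 u(x) = (-3^(2/3) - 3*3^(1/6)*I)*(1/(C1 + 2*x))^(1/3)/6
 u(x) = (-3^(2/3) + 3*3^(1/6)*I)*(1/(C1 + 2*x))^(1/3)/6
 u(x) = (1/(C1 + 6*x))^(1/3)


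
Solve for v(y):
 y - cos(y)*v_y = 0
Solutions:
 v(y) = C1 + Integral(y/cos(y), y)


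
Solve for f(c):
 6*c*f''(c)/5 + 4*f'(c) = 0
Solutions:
 f(c) = C1 + C2/c^(7/3)


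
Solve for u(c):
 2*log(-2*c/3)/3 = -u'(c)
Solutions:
 u(c) = C1 - 2*c*log(-c)/3 + 2*c*(-log(2) + 1 + log(3))/3


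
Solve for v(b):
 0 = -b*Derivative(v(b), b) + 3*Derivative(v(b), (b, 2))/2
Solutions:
 v(b) = C1 + C2*erfi(sqrt(3)*b/3)


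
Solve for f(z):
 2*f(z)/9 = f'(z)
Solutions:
 f(z) = C1*exp(2*z/9)


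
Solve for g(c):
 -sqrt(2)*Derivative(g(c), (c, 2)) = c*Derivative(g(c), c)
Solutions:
 g(c) = C1 + C2*erf(2^(1/4)*c/2)


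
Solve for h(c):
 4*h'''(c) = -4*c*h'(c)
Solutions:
 h(c) = C1 + Integral(C2*airyai(-c) + C3*airybi(-c), c)


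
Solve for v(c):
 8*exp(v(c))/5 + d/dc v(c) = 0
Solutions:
 v(c) = log(1/(C1 + 8*c)) + log(5)


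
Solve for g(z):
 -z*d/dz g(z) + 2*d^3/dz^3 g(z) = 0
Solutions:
 g(z) = C1 + Integral(C2*airyai(2^(2/3)*z/2) + C3*airybi(2^(2/3)*z/2), z)


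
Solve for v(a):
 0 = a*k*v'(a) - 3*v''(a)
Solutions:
 v(a) = Piecewise((-sqrt(6)*sqrt(pi)*C1*erf(sqrt(6)*a*sqrt(-k)/6)/(2*sqrt(-k)) - C2, (k > 0) | (k < 0)), (-C1*a - C2, True))


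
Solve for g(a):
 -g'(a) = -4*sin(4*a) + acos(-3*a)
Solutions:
 g(a) = C1 - a*acos(-3*a) - sqrt(1 - 9*a^2)/3 - cos(4*a)


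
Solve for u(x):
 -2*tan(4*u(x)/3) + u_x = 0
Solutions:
 u(x) = -3*asin(C1*exp(8*x/3))/4 + 3*pi/4
 u(x) = 3*asin(C1*exp(8*x/3))/4


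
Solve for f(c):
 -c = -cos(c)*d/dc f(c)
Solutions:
 f(c) = C1 + Integral(c/cos(c), c)


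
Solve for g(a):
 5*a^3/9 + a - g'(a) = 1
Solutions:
 g(a) = C1 + 5*a^4/36 + a^2/2 - a


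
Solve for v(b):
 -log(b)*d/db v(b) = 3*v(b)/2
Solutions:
 v(b) = C1*exp(-3*li(b)/2)


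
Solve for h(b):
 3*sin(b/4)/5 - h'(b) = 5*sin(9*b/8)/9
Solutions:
 h(b) = C1 - 12*cos(b/4)/5 + 40*cos(9*b/8)/81


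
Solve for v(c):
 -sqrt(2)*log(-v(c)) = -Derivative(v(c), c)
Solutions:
 -li(-v(c)) = C1 + sqrt(2)*c


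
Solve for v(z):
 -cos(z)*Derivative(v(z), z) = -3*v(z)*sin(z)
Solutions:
 v(z) = C1/cos(z)^3


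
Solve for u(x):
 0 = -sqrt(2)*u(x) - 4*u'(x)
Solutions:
 u(x) = C1*exp(-sqrt(2)*x/4)


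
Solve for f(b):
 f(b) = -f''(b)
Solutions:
 f(b) = C1*sin(b) + C2*cos(b)


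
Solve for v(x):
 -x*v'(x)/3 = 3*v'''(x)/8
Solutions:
 v(x) = C1 + Integral(C2*airyai(-2*3^(1/3)*x/3) + C3*airybi(-2*3^(1/3)*x/3), x)


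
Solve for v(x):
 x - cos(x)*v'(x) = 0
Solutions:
 v(x) = C1 + Integral(x/cos(x), x)


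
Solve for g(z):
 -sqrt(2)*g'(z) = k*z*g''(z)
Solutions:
 g(z) = C1 + z^(((re(k) - sqrt(2))*re(k) + im(k)^2)/(re(k)^2 + im(k)^2))*(C2*sin(sqrt(2)*log(z)*Abs(im(k))/(re(k)^2 + im(k)^2)) + C3*cos(sqrt(2)*log(z)*im(k)/(re(k)^2 + im(k)^2)))


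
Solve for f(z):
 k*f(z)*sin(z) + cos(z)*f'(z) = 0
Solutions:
 f(z) = C1*exp(k*log(cos(z)))


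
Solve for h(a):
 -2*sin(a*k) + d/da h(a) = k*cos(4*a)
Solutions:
 h(a) = C1 + k*sin(4*a)/4 - 2*cos(a*k)/k


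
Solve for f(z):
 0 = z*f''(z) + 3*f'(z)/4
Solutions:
 f(z) = C1 + C2*z^(1/4)


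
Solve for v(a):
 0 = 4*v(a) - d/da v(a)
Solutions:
 v(a) = C1*exp(4*a)


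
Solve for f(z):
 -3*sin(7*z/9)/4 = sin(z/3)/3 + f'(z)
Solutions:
 f(z) = C1 + cos(z/3) + 27*cos(7*z/9)/28


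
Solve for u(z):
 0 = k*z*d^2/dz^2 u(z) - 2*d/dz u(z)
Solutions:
 u(z) = C1 + z^(((re(k) + 2)*re(k) + im(k)^2)/(re(k)^2 + im(k)^2))*(C2*sin(2*log(z)*Abs(im(k))/(re(k)^2 + im(k)^2)) + C3*cos(2*log(z)*im(k)/(re(k)^2 + im(k)^2)))


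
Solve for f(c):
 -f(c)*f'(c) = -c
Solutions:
 f(c) = -sqrt(C1 + c^2)
 f(c) = sqrt(C1 + c^2)


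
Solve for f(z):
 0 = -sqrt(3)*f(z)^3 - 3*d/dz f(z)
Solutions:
 f(z) = -sqrt(6)*sqrt(-1/(C1 - sqrt(3)*z))/2
 f(z) = sqrt(6)*sqrt(-1/(C1 - sqrt(3)*z))/2


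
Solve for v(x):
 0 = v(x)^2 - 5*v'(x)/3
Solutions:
 v(x) = -5/(C1 + 3*x)


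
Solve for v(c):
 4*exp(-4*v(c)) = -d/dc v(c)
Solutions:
 v(c) = log(-I*(C1 - 16*c)^(1/4))
 v(c) = log(I*(C1 - 16*c)^(1/4))
 v(c) = log(-(C1 - 16*c)^(1/4))
 v(c) = log(C1 - 16*c)/4


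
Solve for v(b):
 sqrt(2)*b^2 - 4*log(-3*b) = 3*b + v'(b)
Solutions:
 v(b) = C1 + sqrt(2)*b^3/3 - 3*b^2/2 - 4*b*log(-b) + 4*b*(1 - log(3))


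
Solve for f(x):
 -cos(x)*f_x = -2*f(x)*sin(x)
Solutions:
 f(x) = C1/cos(x)^2


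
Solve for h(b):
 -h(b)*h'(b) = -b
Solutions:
 h(b) = -sqrt(C1 + b^2)
 h(b) = sqrt(C1 + b^2)


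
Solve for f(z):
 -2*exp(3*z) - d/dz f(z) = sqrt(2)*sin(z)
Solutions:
 f(z) = C1 - 2*exp(3*z)/3 + sqrt(2)*cos(z)


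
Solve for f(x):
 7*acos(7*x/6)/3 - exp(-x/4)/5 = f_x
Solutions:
 f(x) = C1 + 7*x*acos(7*x/6)/3 - sqrt(36 - 49*x^2)/3 + 4*exp(-x/4)/5


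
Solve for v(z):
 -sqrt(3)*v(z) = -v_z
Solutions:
 v(z) = C1*exp(sqrt(3)*z)


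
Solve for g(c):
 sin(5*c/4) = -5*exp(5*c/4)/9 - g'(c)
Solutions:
 g(c) = C1 - 4*exp(5*c/4)/9 + 4*cos(5*c/4)/5


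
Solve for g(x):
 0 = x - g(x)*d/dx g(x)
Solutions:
 g(x) = -sqrt(C1 + x^2)
 g(x) = sqrt(C1 + x^2)


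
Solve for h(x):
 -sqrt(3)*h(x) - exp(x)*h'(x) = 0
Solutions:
 h(x) = C1*exp(sqrt(3)*exp(-x))


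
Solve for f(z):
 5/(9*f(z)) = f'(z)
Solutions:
 f(z) = -sqrt(C1 + 10*z)/3
 f(z) = sqrt(C1 + 10*z)/3


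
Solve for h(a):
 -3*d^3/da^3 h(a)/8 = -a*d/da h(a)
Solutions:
 h(a) = C1 + Integral(C2*airyai(2*3^(2/3)*a/3) + C3*airybi(2*3^(2/3)*a/3), a)


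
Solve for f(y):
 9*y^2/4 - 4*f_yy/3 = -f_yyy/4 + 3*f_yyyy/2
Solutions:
 f(y) = C1 + C2*y + 9*y^4/64 + 27*y^3/256 - 7533*y^2/4096 + (C3*sin(sqrt(127)*y/12) + C4*cos(sqrt(127)*y/12))*exp(y/12)


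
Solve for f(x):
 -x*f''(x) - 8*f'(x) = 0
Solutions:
 f(x) = C1 + C2/x^7


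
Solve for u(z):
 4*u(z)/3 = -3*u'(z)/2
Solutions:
 u(z) = C1*exp(-8*z/9)


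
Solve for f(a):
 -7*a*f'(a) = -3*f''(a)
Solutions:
 f(a) = C1 + C2*erfi(sqrt(42)*a/6)


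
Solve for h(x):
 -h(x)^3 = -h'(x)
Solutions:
 h(x) = -sqrt(2)*sqrt(-1/(C1 + x))/2
 h(x) = sqrt(2)*sqrt(-1/(C1 + x))/2


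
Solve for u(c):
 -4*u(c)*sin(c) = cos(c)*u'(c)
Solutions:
 u(c) = C1*cos(c)^4


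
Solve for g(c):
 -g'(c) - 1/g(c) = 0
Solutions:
 g(c) = -sqrt(C1 - 2*c)
 g(c) = sqrt(C1 - 2*c)


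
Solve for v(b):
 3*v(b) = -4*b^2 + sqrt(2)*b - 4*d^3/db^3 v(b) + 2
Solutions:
 v(b) = C3*exp(-6^(1/3)*b/2) - 4*b^2/3 + sqrt(2)*b/3 + (C1*sin(2^(1/3)*3^(5/6)*b/4) + C2*cos(2^(1/3)*3^(5/6)*b/4))*exp(6^(1/3)*b/4) + 2/3


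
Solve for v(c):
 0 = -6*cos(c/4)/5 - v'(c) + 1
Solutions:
 v(c) = C1 + c - 24*sin(c/4)/5


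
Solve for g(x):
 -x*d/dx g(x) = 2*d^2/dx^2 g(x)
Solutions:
 g(x) = C1 + C2*erf(x/2)


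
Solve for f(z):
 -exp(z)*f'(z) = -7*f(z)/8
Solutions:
 f(z) = C1*exp(-7*exp(-z)/8)


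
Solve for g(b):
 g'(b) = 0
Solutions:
 g(b) = C1


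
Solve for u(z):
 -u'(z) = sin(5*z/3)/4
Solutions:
 u(z) = C1 + 3*cos(5*z/3)/20


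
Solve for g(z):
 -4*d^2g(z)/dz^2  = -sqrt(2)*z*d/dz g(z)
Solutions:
 g(z) = C1 + C2*erfi(2^(3/4)*z/4)


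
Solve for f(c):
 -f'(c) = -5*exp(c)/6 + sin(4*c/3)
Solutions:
 f(c) = C1 + 5*exp(c)/6 + 3*cos(4*c/3)/4


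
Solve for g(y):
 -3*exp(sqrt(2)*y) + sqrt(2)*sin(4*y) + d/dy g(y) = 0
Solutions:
 g(y) = C1 + 3*sqrt(2)*exp(sqrt(2)*y)/2 + sqrt(2)*cos(4*y)/4


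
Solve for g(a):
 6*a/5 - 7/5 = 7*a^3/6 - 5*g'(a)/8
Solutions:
 g(a) = C1 + 7*a^4/15 - 24*a^2/25 + 56*a/25


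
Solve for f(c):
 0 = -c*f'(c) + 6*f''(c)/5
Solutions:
 f(c) = C1 + C2*erfi(sqrt(15)*c/6)


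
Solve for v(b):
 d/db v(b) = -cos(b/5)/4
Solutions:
 v(b) = C1 - 5*sin(b/5)/4


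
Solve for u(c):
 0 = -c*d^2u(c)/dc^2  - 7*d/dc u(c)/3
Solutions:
 u(c) = C1 + C2/c^(4/3)


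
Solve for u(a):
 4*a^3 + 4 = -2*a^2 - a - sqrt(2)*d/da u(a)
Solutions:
 u(a) = C1 - sqrt(2)*a^4/2 - sqrt(2)*a^3/3 - sqrt(2)*a^2/4 - 2*sqrt(2)*a


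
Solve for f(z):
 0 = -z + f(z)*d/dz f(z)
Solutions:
 f(z) = -sqrt(C1 + z^2)
 f(z) = sqrt(C1 + z^2)


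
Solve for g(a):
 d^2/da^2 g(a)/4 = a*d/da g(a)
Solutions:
 g(a) = C1 + C2*erfi(sqrt(2)*a)


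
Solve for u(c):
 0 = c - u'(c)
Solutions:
 u(c) = C1 + c^2/2


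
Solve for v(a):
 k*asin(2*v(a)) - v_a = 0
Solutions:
 Integral(1/asin(2*_y), (_y, v(a))) = C1 + a*k


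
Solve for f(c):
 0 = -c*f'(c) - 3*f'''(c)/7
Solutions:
 f(c) = C1 + Integral(C2*airyai(-3^(2/3)*7^(1/3)*c/3) + C3*airybi(-3^(2/3)*7^(1/3)*c/3), c)


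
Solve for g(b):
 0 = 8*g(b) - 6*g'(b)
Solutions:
 g(b) = C1*exp(4*b/3)


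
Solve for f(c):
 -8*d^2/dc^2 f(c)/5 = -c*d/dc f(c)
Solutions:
 f(c) = C1 + C2*erfi(sqrt(5)*c/4)


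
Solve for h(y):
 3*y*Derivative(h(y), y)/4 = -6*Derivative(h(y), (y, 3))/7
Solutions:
 h(y) = C1 + Integral(C2*airyai(-7^(1/3)*y/2) + C3*airybi(-7^(1/3)*y/2), y)


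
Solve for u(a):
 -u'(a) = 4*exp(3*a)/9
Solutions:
 u(a) = C1 - 4*exp(3*a)/27


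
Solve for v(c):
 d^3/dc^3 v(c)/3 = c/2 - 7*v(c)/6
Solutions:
 v(c) = C3*exp(-2^(2/3)*7^(1/3)*c/2) + 3*c/7 + (C1*sin(2^(2/3)*sqrt(3)*7^(1/3)*c/4) + C2*cos(2^(2/3)*sqrt(3)*7^(1/3)*c/4))*exp(2^(2/3)*7^(1/3)*c/4)


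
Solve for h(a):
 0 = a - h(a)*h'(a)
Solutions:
 h(a) = -sqrt(C1 + a^2)
 h(a) = sqrt(C1 + a^2)


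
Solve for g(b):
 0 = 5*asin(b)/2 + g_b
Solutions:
 g(b) = C1 - 5*b*asin(b)/2 - 5*sqrt(1 - b^2)/2


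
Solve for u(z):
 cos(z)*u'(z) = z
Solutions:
 u(z) = C1 + Integral(z/cos(z), z)


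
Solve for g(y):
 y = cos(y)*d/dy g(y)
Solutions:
 g(y) = C1 + Integral(y/cos(y), y)


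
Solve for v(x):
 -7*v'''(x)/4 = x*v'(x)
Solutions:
 v(x) = C1 + Integral(C2*airyai(-14^(2/3)*x/7) + C3*airybi(-14^(2/3)*x/7), x)


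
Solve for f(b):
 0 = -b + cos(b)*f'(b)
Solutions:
 f(b) = C1 + Integral(b/cos(b), b)


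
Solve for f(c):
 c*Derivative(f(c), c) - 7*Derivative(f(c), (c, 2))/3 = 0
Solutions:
 f(c) = C1 + C2*erfi(sqrt(42)*c/14)


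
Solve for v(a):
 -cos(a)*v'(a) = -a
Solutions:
 v(a) = C1 + Integral(a/cos(a), a)


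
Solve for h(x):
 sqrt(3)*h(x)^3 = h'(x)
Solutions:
 h(x) = -sqrt(2)*sqrt(-1/(C1 + sqrt(3)*x))/2
 h(x) = sqrt(2)*sqrt(-1/(C1 + sqrt(3)*x))/2


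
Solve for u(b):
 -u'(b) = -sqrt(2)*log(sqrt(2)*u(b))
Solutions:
 -sqrt(2)*Integral(1/(2*log(_y) + log(2)), (_y, u(b))) = C1 - b


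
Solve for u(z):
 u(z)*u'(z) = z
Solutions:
 u(z) = -sqrt(C1 + z^2)
 u(z) = sqrt(C1 + z^2)


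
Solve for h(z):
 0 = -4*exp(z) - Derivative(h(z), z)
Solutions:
 h(z) = C1 - 4*exp(z)


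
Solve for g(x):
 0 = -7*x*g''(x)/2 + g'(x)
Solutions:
 g(x) = C1 + C2*x^(9/7)


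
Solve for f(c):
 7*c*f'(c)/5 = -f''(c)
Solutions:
 f(c) = C1 + C2*erf(sqrt(70)*c/10)


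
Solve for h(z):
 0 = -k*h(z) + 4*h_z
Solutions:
 h(z) = C1*exp(k*z/4)


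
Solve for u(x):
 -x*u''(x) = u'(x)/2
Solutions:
 u(x) = C1 + C2*sqrt(x)


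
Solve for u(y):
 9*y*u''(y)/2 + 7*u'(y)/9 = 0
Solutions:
 u(y) = C1 + C2*y^(67/81)


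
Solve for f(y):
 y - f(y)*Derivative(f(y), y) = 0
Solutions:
 f(y) = -sqrt(C1 + y^2)
 f(y) = sqrt(C1 + y^2)


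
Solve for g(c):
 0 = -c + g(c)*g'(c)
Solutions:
 g(c) = -sqrt(C1 + c^2)
 g(c) = sqrt(C1 + c^2)


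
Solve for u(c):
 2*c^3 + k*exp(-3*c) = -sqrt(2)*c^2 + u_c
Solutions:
 u(c) = C1 + c^4/2 + sqrt(2)*c^3/3 - k*exp(-3*c)/3


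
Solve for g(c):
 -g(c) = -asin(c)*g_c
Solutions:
 g(c) = C1*exp(Integral(1/asin(c), c))


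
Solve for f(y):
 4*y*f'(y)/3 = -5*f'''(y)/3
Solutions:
 f(y) = C1 + Integral(C2*airyai(-10^(2/3)*y/5) + C3*airybi(-10^(2/3)*y/5), y)


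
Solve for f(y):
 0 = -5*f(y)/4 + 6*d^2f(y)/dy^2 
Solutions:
 f(y) = C1*exp(-sqrt(30)*y/12) + C2*exp(sqrt(30)*y/12)


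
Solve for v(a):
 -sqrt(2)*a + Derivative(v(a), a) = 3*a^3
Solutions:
 v(a) = C1 + 3*a^4/4 + sqrt(2)*a^2/2


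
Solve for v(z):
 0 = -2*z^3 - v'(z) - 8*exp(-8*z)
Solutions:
 v(z) = C1 - z^4/2 + exp(-8*z)


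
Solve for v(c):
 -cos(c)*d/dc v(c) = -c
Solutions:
 v(c) = C1 + Integral(c/cos(c), c)


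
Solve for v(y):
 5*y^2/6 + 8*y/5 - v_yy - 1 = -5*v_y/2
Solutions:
 v(y) = C1 + C2*exp(5*y/2) - y^3/9 - 34*y^2/75 + 14*y/375


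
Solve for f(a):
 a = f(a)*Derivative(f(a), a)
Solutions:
 f(a) = -sqrt(C1 + a^2)
 f(a) = sqrt(C1 + a^2)


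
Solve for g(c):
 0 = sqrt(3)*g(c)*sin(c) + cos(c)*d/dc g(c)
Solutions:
 g(c) = C1*cos(c)^(sqrt(3))


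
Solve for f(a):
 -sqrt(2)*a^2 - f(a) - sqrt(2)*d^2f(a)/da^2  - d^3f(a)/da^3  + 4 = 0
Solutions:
 f(a) = C1*exp(a*(-2*sqrt(2) + 2/(2*sqrt(2) + 27/2 + sqrt(-32 + (4*sqrt(2) + 27)^2)/2)^(1/3) + (2*sqrt(2) + 27/2 + sqrt(-32 + (4*sqrt(2) + 27)^2)/2)^(1/3))/6)*sin(sqrt(3)*a*(-(2*sqrt(2) + 27/2 + sqrt(-32 + (4*sqrt(2) + 27)^2)/2)^(1/3) + 2/(2*sqrt(2) + 27/2 + sqrt(-32 + (4*sqrt(2) + 27)^2)/2)^(1/3))/6) + C2*exp(a*(-2*sqrt(2) + 2/(2*sqrt(2) + 27/2 + sqrt(-32 + (4*sqrt(2) + 27)^2)/2)^(1/3) + (2*sqrt(2) + 27/2 + sqrt(-32 + (4*sqrt(2) + 27)^2)/2)^(1/3))/6)*cos(sqrt(3)*a*(-(2*sqrt(2) + 27/2 + sqrt(-32 + (4*sqrt(2) + 27)^2)/2)^(1/3) + 2/(2*sqrt(2) + 27/2 + sqrt(-32 + (4*sqrt(2) + 27)^2)/2)^(1/3))/6) + C3*exp(-a*(2/(2*sqrt(2) + 27/2 + sqrt(-32 + (4*sqrt(2) + 27)^2)/2)^(1/3) + sqrt(2) + (2*sqrt(2) + 27/2 + sqrt(-32 + (4*sqrt(2) + 27)^2)/2)^(1/3))/3) - sqrt(2)*a^2 + 8


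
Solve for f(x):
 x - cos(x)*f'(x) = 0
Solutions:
 f(x) = C1 + Integral(x/cos(x), x)


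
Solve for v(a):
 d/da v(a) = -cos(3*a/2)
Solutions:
 v(a) = C1 - 2*sin(3*a/2)/3


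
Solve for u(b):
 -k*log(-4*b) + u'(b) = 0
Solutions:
 u(b) = C1 + b*k*log(-b) + b*k*(-1 + 2*log(2))


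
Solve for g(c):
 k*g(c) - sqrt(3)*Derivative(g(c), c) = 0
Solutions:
 g(c) = C1*exp(sqrt(3)*c*k/3)


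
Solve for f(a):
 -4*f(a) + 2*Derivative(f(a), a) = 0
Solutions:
 f(a) = C1*exp(2*a)


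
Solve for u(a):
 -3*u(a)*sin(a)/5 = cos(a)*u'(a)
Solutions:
 u(a) = C1*cos(a)^(3/5)


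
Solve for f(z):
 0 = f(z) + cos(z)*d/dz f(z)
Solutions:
 f(z) = C1*sqrt(sin(z) - 1)/sqrt(sin(z) + 1)


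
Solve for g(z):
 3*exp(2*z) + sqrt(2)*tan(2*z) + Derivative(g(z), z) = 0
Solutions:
 g(z) = C1 - 3*exp(2*z)/2 + sqrt(2)*log(cos(2*z))/2


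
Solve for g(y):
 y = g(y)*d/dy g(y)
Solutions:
 g(y) = -sqrt(C1 + y^2)
 g(y) = sqrt(C1 + y^2)


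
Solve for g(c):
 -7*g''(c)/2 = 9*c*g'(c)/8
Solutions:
 g(c) = C1 + C2*erf(3*sqrt(14)*c/28)


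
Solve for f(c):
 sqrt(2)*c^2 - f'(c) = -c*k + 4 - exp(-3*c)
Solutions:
 f(c) = C1 + sqrt(2)*c^3/3 + c^2*k/2 - 4*c - exp(-3*c)/3


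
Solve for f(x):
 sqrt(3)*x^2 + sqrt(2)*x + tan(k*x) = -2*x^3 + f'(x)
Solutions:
 f(x) = C1 + x^4/2 + sqrt(3)*x^3/3 + sqrt(2)*x^2/2 + Piecewise((-log(cos(k*x))/k, Ne(k, 0)), (0, True))


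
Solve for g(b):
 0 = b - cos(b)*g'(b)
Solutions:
 g(b) = C1 + Integral(b/cos(b), b)


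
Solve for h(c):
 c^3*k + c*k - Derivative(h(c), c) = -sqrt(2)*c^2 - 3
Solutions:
 h(c) = C1 + c^4*k/4 + sqrt(2)*c^3/3 + c^2*k/2 + 3*c


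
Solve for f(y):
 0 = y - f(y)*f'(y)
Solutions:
 f(y) = -sqrt(C1 + y^2)
 f(y) = sqrt(C1 + y^2)


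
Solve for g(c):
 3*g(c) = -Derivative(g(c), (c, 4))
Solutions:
 g(c) = (C1*sin(sqrt(2)*3^(1/4)*c/2) + C2*cos(sqrt(2)*3^(1/4)*c/2))*exp(-sqrt(2)*3^(1/4)*c/2) + (C3*sin(sqrt(2)*3^(1/4)*c/2) + C4*cos(sqrt(2)*3^(1/4)*c/2))*exp(sqrt(2)*3^(1/4)*c/2)


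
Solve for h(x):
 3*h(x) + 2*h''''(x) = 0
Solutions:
 h(x) = (C1*sin(6^(1/4)*x/2) + C2*cos(6^(1/4)*x/2))*exp(-6^(1/4)*x/2) + (C3*sin(6^(1/4)*x/2) + C4*cos(6^(1/4)*x/2))*exp(6^(1/4)*x/2)


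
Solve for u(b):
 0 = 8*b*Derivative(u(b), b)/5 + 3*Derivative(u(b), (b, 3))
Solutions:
 u(b) = C1 + Integral(C2*airyai(-2*15^(2/3)*b/15) + C3*airybi(-2*15^(2/3)*b/15), b)


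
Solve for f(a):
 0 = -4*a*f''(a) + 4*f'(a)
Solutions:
 f(a) = C1 + C2*a^2


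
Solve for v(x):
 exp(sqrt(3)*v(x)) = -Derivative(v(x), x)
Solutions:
 v(x) = sqrt(3)*(2*log(1/(C1 + x)) - log(3))/6


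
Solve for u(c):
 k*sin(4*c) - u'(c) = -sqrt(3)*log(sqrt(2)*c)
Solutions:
 u(c) = C1 + sqrt(3)*c*(log(c) - 1) + sqrt(3)*c*log(2)/2 - k*cos(4*c)/4


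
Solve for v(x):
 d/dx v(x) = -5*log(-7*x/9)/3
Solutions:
 v(x) = C1 - 5*x*log(-x)/3 + 5*x*(-log(7) + 1 + 2*log(3))/3


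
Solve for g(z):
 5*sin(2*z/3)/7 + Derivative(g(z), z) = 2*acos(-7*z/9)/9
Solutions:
 g(z) = C1 + 2*z*acos(-7*z/9)/9 + 2*sqrt(81 - 49*z^2)/63 + 15*cos(2*z/3)/14


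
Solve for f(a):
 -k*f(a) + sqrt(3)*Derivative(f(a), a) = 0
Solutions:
 f(a) = C1*exp(sqrt(3)*a*k/3)


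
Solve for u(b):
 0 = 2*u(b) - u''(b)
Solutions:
 u(b) = C1*exp(-sqrt(2)*b) + C2*exp(sqrt(2)*b)


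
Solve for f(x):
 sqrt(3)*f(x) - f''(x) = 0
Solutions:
 f(x) = C1*exp(-3^(1/4)*x) + C2*exp(3^(1/4)*x)


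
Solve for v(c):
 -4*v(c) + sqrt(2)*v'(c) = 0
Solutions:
 v(c) = C1*exp(2*sqrt(2)*c)


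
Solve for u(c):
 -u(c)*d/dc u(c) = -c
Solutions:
 u(c) = -sqrt(C1 + c^2)
 u(c) = sqrt(C1 + c^2)


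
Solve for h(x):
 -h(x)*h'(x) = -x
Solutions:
 h(x) = -sqrt(C1 + x^2)
 h(x) = sqrt(C1 + x^2)


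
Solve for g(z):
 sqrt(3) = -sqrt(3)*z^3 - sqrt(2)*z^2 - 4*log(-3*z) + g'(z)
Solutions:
 g(z) = C1 + sqrt(3)*z^4/4 + sqrt(2)*z^3/3 + 4*z*log(-z) + z*(-4 + sqrt(3) + 4*log(3))


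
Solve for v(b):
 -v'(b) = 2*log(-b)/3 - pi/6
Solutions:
 v(b) = C1 - 2*b*log(-b)/3 + b*(pi + 4)/6


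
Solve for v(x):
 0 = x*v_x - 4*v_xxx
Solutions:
 v(x) = C1 + Integral(C2*airyai(2^(1/3)*x/2) + C3*airybi(2^(1/3)*x/2), x)


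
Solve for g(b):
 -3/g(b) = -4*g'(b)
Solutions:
 g(b) = -sqrt(C1 + 6*b)/2
 g(b) = sqrt(C1 + 6*b)/2


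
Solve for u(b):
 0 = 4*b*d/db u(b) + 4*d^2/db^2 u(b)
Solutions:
 u(b) = C1 + C2*erf(sqrt(2)*b/2)


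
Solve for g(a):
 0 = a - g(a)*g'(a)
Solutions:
 g(a) = -sqrt(C1 + a^2)
 g(a) = sqrt(C1 + a^2)


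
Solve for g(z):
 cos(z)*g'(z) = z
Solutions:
 g(z) = C1 + Integral(z/cos(z), z)


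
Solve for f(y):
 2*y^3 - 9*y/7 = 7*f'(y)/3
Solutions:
 f(y) = C1 + 3*y^4/14 - 27*y^2/98


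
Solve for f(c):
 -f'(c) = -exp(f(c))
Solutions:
 f(c) = log(-1/(C1 + c))


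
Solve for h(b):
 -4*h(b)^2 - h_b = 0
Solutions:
 h(b) = 1/(C1 + 4*b)


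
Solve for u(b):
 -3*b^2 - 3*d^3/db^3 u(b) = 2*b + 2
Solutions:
 u(b) = C1 + C2*b + C3*b^2 - b^5/60 - b^4/36 - b^3/9


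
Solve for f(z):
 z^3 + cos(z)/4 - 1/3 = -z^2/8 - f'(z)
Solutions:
 f(z) = C1 - z^4/4 - z^3/24 + z/3 - sin(z)/4


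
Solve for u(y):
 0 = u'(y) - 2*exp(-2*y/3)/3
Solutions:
 u(y) = C1 - 1/exp(y)^(2/3)


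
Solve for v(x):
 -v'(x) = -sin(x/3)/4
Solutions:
 v(x) = C1 - 3*cos(x/3)/4


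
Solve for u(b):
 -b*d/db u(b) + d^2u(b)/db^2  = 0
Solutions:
 u(b) = C1 + C2*erfi(sqrt(2)*b/2)


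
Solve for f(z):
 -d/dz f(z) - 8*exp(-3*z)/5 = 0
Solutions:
 f(z) = C1 + 8*exp(-3*z)/15


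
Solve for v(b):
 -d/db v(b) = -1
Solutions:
 v(b) = C1 + b


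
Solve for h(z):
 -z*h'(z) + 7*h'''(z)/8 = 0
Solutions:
 h(z) = C1 + Integral(C2*airyai(2*7^(2/3)*z/7) + C3*airybi(2*7^(2/3)*z/7), z)


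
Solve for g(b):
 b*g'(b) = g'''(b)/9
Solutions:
 g(b) = C1 + Integral(C2*airyai(3^(2/3)*b) + C3*airybi(3^(2/3)*b), b)


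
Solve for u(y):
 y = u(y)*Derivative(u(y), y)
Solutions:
 u(y) = -sqrt(C1 + y^2)
 u(y) = sqrt(C1 + y^2)


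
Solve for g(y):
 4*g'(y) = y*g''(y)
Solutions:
 g(y) = C1 + C2*y^5


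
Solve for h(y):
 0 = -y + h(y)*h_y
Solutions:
 h(y) = -sqrt(C1 + y^2)
 h(y) = sqrt(C1 + y^2)


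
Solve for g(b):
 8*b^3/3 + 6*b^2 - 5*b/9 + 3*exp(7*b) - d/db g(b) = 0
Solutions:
 g(b) = C1 + 2*b^4/3 + 2*b^3 - 5*b^2/18 + 3*exp(7*b)/7


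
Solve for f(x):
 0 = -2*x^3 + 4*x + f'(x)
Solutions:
 f(x) = C1 + x^4/2 - 2*x^2


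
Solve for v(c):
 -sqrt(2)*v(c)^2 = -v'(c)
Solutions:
 v(c) = -1/(C1 + sqrt(2)*c)


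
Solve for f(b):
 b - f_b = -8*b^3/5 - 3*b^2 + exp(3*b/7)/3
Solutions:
 f(b) = C1 + 2*b^4/5 + b^3 + b^2/2 - 7*exp(3*b/7)/9


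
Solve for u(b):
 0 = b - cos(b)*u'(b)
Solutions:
 u(b) = C1 + Integral(b/cos(b), b)


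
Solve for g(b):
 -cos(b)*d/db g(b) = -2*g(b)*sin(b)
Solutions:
 g(b) = C1/cos(b)^2


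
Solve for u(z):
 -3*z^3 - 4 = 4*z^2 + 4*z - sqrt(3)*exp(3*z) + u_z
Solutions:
 u(z) = C1 - 3*z^4/4 - 4*z^3/3 - 2*z^2 - 4*z + sqrt(3)*exp(3*z)/3


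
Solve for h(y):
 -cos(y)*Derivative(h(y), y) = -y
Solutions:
 h(y) = C1 + Integral(y/cos(y), y)


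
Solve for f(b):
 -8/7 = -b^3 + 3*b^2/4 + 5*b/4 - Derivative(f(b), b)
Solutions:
 f(b) = C1 - b^4/4 + b^3/4 + 5*b^2/8 + 8*b/7


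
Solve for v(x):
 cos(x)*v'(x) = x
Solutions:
 v(x) = C1 + Integral(x/cos(x), x)


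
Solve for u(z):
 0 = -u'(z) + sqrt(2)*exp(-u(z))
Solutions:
 u(z) = log(C1 + sqrt(2)*z)


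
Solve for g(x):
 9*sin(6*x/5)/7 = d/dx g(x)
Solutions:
 g(x) = C1 - 15*cos(6*x/5)/14


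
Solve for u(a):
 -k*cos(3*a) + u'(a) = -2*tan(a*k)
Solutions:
 u(a) = C1 + k*sin(3*a)/3 - 2*Piecewise((-log(cos(a*k))/k, Ne(k, 0)), (0, True))


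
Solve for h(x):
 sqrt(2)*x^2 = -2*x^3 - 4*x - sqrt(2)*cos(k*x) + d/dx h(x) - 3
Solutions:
 h(x) = C1 + x^4/2 + sqrt(2)*x^3/3 + 2*x^2 + 3*x + sqrt(2)*sin(k*x)/k


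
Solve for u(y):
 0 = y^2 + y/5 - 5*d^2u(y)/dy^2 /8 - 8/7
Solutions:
 u(y) = C1 + C2*y + 2*y^4/15 + 4*y^3/75 - 32*y^2/35


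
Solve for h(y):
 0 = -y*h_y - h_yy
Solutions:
 h(y) = C1 + C2*erf(sqrt(2)*y/2)


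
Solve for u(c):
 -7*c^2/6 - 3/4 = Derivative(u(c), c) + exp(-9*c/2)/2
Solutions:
 u(c) = C1 - 7*c^3/18 - 3*c/4 + exp(-9*c/2)/9


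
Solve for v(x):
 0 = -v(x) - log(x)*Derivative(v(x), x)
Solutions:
 v(x) = C1*exp(-li(x))


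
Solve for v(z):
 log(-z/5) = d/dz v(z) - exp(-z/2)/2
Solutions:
 v(z) = C1 + z*log(-z) + z*(-log(5) - 1) - exp(-z/2)


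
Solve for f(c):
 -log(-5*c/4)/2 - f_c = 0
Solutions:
 f(c) = C1 - c*log(-c)/2 + c*(-log(5)/2 + 1/2 + log(2))


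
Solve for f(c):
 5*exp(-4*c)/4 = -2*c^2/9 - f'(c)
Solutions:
 f(c) = C1 - 2*c^3/27 + 5*exp(-4*c)/16


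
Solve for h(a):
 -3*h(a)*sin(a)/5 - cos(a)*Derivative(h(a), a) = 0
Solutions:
 h(a) = C1*cos(a)^(3/5)


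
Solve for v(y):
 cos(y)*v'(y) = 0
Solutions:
 v(y) = C1


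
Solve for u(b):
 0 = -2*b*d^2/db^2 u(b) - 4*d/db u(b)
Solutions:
 u(b) = C1 + C2/b


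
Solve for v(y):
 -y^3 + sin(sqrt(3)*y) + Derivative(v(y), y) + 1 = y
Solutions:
 v(y) = C1 + y^4/4 + y^2/2 - y + sqrt(3)*cos(sqrt(3)*y)/3


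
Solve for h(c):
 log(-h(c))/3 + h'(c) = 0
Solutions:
 -li(-h(c)) = C1 - c/3


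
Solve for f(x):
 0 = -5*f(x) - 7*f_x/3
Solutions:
 f(x) = C1*exp(-15*x/7)


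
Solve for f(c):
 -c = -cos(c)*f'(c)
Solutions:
 f(c) = C1 + Integral(c/cos(c), c)


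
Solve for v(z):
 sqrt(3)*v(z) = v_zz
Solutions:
 v(z) = C1*exp(-3^(1/4)*z) + C2*exp(3^(1/4)*z)


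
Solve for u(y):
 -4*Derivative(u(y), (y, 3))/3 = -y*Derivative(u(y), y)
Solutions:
 u(y) = C1 + Integral(C2*airyai(6^(1/3)*y/2) + C3*airybi(6^(1/3)*y/2), y)


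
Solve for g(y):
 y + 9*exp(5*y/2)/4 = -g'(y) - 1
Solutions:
 g(y) = C1 - y^2/2 - y - 9*exp(5*y/2)/10


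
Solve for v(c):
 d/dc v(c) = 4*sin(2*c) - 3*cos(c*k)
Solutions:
 v(c) = C1 - 2*cos(2*c) - 3*sin(c*k)/k


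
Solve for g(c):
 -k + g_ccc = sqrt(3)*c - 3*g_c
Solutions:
 g(c) = C1 + C2*sin(sqrt(3)*c) + C3*cos(sqrt(3)*c) + sqrt(3)*c^2/6 + c*k/3


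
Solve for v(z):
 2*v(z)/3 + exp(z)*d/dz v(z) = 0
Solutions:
 v(z) = C1*exp(2*exp(-z)/3)


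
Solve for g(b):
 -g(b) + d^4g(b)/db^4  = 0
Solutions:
 g(b) = C1*exp(-b) + C2*exp(b) + C3*sin(b) + C4*cos(b)


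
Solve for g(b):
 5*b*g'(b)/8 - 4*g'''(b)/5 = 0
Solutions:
 g(b) = C1 + Integral(C2*airyai(2^(1/3)*5^(2/3)*b/4) + C3*airybi(2^(1/3)*5^(2/3)*b/4), b)


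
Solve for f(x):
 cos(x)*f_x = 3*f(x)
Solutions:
 f(x) = C1*(sin(x) + 1)^(3/2)/(sin(x) - 1)^(3/2)


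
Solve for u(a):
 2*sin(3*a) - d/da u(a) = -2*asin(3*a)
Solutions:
 u(a) = C1 + 2*a*asin(3*a) + 2*sqrt(1 - 9*a^2)/3 - 2*cos(3*a)/3


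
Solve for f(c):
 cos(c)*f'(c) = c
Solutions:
 f(c) = C1 + Integral(c/cos(c), c)


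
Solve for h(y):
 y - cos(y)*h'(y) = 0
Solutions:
 h(y) = C1 + Integral(y/cos(y), y)


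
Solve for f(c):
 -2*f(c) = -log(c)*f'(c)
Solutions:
 f(c) = C1*exp(2*li(c))


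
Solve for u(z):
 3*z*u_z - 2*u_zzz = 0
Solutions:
 u(z) = C1 + Integral(C2*airyai(2^(2/3)*3^(1/3)*z/2) + C3*airybi(2^(2/3)*3^(1/3)*z/2), z)


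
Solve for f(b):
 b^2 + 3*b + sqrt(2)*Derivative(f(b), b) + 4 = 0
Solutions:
 f(b) = C1 - sqrt(2)*b^3/6 - 3*sqrt(2)*b^2/4 - 2*sqrt(2)*b


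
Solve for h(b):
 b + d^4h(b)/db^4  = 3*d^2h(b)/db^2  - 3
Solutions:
 h(b) = C1 + C2*b + C3*exp(-sqrt(3)*b) + C4*exp(sqrt(3)*b) + b^3/18 + b^2/2


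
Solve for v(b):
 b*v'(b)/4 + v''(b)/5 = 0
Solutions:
 v(b) = C1 + C2*erf(sqrt(10)*b/4)


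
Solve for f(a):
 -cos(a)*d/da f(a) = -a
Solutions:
 f(a) = C1 + Integral(a/cos(a), a)


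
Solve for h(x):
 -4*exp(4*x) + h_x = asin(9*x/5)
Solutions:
 h(x) = C1 + x*asin(9*x/5) + sqrt(25 - 81*x^2)/9 + exp(4*x)


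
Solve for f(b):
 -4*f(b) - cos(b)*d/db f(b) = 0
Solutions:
 f(b) = C1*(sin(b)^2 - 2*sin(b) + 1)/(sin(b)^2 + 2*sin(b) + 1)


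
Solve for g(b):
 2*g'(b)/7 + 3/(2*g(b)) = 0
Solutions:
 g(b) = -sqrt(C1 - 42*b)/2
 g(b) = sqrt(C1 - 42*b)/2


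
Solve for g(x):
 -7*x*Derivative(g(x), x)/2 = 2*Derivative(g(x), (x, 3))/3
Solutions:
 g(x) = C1 + Integral(C2*airyai(-42^(1/3)*x/2) + C3*airybi(-42^(1/3)*x/2), x)


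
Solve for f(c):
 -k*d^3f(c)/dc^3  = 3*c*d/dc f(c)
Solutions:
 f(c) = C1 + Integral(C2*airyai(3^(1/3)*c*(-1/k)^(1/3)) + C3*airybi(3^(1/3)*c*(-1/k)^(1/3)), c)


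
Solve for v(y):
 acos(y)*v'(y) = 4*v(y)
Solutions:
 v(y) = C1*exp(4*Integral(1/acos(y), y))


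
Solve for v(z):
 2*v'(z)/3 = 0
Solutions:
 v(z) = C1


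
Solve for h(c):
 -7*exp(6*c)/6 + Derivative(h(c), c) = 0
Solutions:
 h(c) = C1 + 7*exp(6*c)/36


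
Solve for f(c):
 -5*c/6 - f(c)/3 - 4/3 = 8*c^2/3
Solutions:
 f(c) = -8*c^2 - 5*c/2 - 4


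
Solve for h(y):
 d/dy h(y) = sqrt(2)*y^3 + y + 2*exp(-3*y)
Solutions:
 h(y) = C1 + sqrt(2)*y^4/4 + y^2/2 - 2*exp(-3*y)/3


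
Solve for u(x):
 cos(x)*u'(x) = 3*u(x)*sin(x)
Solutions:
 u(x) = C1/cos(x)^3


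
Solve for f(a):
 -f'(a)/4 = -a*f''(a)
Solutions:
 f(a) = C1 + C2*a^(5/4)


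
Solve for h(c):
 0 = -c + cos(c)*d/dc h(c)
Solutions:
 h(c) = C1 + Integral(c/cos(c), c)


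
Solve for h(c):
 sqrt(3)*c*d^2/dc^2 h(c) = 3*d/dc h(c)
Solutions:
 h(c) = C1 + C2*c^(1 + sqrt(3))


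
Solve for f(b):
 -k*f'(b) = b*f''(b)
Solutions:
 f(b) = C1 + b^(1 - re(k))*(C2*sin(log(b)*Abs(im(k))) + C3*cos(log(b)*im(k)))


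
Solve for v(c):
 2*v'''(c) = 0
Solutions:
 v(c) = C1 + C2*c + C3*c^2


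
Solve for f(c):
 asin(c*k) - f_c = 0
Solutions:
 f(c) = C1 + Piecewise((c*asin(c*k) + sqrt(-c^2*k^2 + 1)/k, Ne(k, 0)), (0, True))


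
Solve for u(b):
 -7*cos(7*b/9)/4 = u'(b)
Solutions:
 u(b) = C1 - 9*sin(7*b/9)/4


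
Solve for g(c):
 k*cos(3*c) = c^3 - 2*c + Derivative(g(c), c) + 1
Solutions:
 g(c) = C1 - c^4/4 + c^2 - c + k*sin(3*c)/3


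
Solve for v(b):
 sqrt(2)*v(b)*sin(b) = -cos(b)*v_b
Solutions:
 v(b) = C1*cos(b)^(sqrt(2))


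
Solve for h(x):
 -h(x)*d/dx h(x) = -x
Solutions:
 h(x) = -sqrt(C1 + x^2)
 h(x) = sqrt(C1 + x^2)


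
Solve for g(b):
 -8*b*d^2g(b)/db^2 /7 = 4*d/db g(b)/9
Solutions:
 g(b) = C1 + C2*b^(11/18)


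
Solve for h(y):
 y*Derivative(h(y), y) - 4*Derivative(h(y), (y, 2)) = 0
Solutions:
 h(y) = C1 + C2*erfi(sqrt(2)*y/4)


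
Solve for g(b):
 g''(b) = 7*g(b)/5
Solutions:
 g(b) = C1*exp(-sqrt(35)*b/5) + C2*exp(sqrt(35)*b/5)


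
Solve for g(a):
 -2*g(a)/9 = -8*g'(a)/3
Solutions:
 g(a) = C1*exp(a/12)


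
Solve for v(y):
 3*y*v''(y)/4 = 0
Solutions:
 v(y) = C1 + C2*y


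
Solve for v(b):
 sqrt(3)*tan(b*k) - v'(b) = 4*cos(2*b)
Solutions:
 v(b) = C1 + sqrt(3)*Piecewise((-log(cos(b*k))/k, Ne(k, 0)), (0, True)) - 2*sin(2*b)


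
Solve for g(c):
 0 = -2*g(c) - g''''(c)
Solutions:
 g(c) = (C1*sin(2^(3/4)*c/2) + C2*cos(2^(3/4)*c/2))*exp(-2^(3/4)*c/2) + (C3*sin(2^(3/4)*c/2) + C4*cos(2^(3/4)*c/2))*exp(2^(3/4)*c/2)


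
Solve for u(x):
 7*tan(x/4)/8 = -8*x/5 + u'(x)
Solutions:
 u(x) = C1 + 4*x^2/5 - 7*log(cos(x/4))/2


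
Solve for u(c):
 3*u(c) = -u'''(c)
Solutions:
 u(c) = C3*exp(-3^(1/3)*c) + (C1*sin(3^(5/6)*c/2) + C2*cos(3^(5/6)*c/2))*exp(3^(1/3)*c/2)


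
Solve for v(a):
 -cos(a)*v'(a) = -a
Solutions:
 v(a) = C1 + Integral(a/cos(a), a)


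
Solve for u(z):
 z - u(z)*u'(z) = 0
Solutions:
 u(z) = -sqrt(C1 + z^2)
 u(z) = sqrt(C1 + z^2)


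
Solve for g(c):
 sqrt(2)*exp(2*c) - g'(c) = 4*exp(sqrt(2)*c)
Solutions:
 g(c) = C1 + sqrt(2)*exp(2*c)/2 - 2*sqrt(2)*exp(sqrt(2)*c)


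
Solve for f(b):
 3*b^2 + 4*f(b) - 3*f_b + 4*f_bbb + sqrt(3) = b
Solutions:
 f(b) = C1*exp(b*((sqrt(15) + 4)^(-1/3) + (sqrt(15) + 4)^(1/3))/4)*sin(sqrt(3)*b*(-(sqrt(15) + 4)^(1/3) + (sqrt(15) + 4)^(-1/3))/4) + C2*exp(b*((sqrt(15) + 4)^(-1/3) + (sqrt(15) + 4)^(1/3))/4)*cos(sqrt(3)*b*(-(sqrt(15) + 4)^(1/3) + (sqrt(15) + 4)^(-1/3))/4) + C3*exp(-b*((sqrt(15) + 4)^(-1/3) + (sqrt(15) + 4)^(1/3))/2) - 3*b^2/4 - 7*b/8 - 21/32 - sqrt(3)/4
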